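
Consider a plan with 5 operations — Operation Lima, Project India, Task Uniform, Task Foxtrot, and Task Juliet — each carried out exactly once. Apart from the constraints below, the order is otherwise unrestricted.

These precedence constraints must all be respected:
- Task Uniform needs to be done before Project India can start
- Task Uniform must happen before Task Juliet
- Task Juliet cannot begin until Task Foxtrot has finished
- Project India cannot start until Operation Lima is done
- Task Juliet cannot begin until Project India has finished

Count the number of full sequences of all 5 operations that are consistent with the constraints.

The operations with no prerequisites are Operation Lima, Task Uniform, Task Foxtrot; any of them can be placed first.
Systematically extending each partial ordering one operation at a time and counting, there are 8 complete orderings.

8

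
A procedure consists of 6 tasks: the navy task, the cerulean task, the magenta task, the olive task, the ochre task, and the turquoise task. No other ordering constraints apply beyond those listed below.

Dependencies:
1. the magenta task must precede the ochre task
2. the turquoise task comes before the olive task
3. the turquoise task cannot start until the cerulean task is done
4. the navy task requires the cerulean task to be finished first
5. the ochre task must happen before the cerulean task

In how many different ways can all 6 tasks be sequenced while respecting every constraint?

Only the magenta task has no prerequisites, so it must go first.
Systematically extending each partial ordering one task at a time and counting, there are 3 complete orderings.

3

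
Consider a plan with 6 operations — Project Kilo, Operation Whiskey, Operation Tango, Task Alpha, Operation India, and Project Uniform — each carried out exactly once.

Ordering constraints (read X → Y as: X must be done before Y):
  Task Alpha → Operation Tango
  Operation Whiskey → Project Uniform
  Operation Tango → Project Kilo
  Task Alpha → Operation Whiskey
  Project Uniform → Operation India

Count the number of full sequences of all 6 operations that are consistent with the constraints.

10

Only Task Alpha has no prerequisites, so it must go first.
Counting all ways to extend the partial order to a total order gives 10.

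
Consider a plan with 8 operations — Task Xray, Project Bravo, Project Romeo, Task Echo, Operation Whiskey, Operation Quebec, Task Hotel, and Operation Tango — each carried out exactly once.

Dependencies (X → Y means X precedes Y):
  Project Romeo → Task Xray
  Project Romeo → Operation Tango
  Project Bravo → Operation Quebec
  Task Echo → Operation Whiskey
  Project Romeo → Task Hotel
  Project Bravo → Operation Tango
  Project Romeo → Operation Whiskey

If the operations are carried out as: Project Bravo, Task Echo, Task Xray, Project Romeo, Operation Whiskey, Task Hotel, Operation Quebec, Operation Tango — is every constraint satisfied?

Here Project Romeo comes after Task Xray.
Since Project Romeo is required before Task Xray, the ordering is invalid.

No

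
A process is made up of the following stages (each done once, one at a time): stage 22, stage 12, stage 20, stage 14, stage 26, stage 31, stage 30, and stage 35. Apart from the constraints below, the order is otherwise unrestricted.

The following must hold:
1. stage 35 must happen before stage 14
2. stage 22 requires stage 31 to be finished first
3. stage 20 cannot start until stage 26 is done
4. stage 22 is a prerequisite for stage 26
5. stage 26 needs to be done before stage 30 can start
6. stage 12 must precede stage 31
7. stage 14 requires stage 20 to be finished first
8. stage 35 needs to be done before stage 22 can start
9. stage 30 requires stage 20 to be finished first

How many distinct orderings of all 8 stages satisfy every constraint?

2 stages have no prerequisites (stage 12, stage 35), so any of them could come first.
Counting all ways to extend the partial order to a total order gives 6.

6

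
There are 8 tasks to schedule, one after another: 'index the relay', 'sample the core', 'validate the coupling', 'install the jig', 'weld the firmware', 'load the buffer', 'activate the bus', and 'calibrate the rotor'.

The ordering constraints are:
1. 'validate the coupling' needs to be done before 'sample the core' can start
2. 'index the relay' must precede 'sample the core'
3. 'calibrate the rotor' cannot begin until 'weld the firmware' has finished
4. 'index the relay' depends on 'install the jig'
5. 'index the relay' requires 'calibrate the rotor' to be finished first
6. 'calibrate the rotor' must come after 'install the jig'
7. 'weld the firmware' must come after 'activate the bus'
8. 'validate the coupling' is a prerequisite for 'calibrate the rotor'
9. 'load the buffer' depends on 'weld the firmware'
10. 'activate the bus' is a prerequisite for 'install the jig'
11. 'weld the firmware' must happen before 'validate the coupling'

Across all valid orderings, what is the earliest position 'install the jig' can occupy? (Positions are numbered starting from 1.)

Working backwards through the constraints from 'install the jig', its only required predecessor is 'activate the bus'.
So at minimum 1 task comes before 'install the jig', putting 'install the jig' no earlier than position 2. That position is achievable by scheduling exactly that predecessor first.

2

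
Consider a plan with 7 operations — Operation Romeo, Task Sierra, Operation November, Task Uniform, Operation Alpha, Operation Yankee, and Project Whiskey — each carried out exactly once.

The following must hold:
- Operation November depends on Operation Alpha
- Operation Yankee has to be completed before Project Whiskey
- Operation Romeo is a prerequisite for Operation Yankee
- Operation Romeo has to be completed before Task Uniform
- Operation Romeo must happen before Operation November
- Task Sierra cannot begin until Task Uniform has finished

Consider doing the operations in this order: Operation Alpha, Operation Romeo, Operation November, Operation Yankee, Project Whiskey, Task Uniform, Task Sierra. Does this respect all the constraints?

Yes

Every stated constraint is respected: Operation Romeo sits at position 2, ahead of Task Uniform at position 6, and each of the other listed pairs likewise has the predecessor earlier in the sequence.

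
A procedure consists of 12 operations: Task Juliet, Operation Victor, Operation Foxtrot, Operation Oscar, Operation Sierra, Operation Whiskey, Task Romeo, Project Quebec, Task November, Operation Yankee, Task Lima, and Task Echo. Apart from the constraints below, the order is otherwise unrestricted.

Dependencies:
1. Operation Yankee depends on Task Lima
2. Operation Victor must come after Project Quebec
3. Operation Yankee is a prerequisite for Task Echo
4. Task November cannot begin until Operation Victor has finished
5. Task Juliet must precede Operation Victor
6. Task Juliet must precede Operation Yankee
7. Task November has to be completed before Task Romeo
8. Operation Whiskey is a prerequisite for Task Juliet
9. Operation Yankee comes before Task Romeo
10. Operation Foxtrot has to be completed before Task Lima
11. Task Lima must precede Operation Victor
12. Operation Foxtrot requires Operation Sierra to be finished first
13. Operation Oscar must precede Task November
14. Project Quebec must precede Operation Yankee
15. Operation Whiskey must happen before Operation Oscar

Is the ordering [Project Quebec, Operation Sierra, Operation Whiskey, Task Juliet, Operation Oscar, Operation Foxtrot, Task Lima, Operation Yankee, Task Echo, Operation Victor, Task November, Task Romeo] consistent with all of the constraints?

Checking each listed constraint against this order: for instance, Project Quebec is in position 1 and Operation Victor in position 10, so that constraint holds — and the remaining constraints check out the same way.

Yes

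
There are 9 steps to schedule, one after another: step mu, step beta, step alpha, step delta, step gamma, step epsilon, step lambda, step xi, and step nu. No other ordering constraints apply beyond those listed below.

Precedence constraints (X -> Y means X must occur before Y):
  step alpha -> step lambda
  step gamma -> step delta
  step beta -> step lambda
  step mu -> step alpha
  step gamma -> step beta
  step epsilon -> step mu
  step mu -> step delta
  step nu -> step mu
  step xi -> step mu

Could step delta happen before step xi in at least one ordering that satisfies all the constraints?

No

The constraints give a chain step xi → step mu → step delta, which forces step xi before step delta.
So no valid ordering can have step delta before step xi.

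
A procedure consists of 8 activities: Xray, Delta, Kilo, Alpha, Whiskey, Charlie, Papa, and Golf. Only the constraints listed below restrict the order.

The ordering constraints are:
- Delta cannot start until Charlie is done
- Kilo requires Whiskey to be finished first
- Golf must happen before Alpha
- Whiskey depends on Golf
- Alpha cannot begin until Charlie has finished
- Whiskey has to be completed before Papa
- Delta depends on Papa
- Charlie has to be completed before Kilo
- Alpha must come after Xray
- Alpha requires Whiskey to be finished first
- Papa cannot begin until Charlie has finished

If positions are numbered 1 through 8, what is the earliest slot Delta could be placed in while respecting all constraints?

5

The activities that are forced before Delta, directly or transitively, are Whiskey, Charlie, Papa, Golf. That's 4 activities.
So at minimum 4 activities come before Delta, putting Delta no earlier than position 5. That position is achievable by scheduling exactly those predecessors first.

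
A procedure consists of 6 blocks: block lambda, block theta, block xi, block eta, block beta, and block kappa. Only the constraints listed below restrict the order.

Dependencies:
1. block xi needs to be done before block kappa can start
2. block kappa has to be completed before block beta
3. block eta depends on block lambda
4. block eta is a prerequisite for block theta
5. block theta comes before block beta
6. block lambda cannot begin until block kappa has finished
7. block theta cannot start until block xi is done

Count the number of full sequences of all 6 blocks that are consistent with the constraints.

1

Only block xi has no prerequisites, so it must go first.
Every block is then forced in turn, so only 1 complete ordering is consistent with the constraints.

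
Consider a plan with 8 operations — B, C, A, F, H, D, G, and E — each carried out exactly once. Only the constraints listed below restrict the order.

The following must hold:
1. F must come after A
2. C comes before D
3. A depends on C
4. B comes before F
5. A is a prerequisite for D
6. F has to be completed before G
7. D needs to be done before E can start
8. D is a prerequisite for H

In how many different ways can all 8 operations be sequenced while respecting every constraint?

80

2 operations have no prerequisites (B, C), so any of them could come first.
Counting all ways to extend the partial order to a total order gives 80.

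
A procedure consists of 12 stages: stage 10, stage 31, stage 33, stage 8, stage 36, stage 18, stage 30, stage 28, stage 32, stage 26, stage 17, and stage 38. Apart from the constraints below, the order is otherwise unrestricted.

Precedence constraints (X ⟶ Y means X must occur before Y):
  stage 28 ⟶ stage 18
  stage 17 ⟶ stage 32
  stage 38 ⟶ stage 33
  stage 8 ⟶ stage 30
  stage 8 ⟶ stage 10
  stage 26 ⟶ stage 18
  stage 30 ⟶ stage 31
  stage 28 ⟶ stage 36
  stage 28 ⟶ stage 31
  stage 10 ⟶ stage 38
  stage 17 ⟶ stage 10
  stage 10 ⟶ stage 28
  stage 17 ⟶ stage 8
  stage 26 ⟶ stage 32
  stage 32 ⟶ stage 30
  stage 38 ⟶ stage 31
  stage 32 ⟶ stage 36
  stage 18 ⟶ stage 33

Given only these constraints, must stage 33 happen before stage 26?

No

There is a chain stage 26 → stage 18 → stage 33, which puts stage 26 before stage 33.
So stage 33 does not have to come before stage 26 — it cannot.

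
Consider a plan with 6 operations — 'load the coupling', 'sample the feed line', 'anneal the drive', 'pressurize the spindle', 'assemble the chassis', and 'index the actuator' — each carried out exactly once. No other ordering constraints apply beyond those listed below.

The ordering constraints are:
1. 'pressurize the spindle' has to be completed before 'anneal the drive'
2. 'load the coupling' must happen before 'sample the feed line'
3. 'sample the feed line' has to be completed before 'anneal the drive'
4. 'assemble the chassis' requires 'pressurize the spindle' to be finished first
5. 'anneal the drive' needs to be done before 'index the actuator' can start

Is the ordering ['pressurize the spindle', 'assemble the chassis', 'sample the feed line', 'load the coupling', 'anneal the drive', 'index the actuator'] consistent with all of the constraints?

Here 'load the coupling' comes after 'sample the feed line'.
That contradicts the constraint that 'load the coupling' must precede 'sample the feed line'.

No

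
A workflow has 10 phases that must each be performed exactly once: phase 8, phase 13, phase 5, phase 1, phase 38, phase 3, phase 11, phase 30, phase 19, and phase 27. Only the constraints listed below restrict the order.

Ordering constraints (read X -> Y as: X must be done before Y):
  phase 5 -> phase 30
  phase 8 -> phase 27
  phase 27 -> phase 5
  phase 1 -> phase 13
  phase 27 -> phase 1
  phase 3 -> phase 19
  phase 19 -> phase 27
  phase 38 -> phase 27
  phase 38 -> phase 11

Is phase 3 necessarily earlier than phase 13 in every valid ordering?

There is a constraint chain phase 3 → phase 19 → phase 27 → phase 1 → phase 13.
So phase 3 must precede phase 13 in any valid ordering.

Yes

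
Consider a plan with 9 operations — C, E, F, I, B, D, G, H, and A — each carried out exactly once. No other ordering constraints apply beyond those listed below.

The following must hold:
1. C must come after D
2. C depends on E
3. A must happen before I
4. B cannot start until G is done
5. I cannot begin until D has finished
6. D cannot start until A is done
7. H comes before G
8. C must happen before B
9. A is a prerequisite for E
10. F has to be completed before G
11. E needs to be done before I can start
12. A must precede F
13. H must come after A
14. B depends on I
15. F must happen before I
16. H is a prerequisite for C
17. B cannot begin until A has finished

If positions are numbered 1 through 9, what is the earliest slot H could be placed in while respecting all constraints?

2

Working backwards through the constraints from H, its only required predecessor is A.
With 1 mandatory predecessor, the earliest H can sit is position 1+1 = 2, and placing just that one first achieves it.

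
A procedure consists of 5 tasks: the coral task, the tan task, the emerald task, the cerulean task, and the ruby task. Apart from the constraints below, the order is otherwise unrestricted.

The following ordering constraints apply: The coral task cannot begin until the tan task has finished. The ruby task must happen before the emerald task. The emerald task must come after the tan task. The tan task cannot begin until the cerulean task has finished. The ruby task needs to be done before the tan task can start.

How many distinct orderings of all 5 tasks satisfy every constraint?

4

The tasks with no prerequisites are the cerulean task, the ruby task; any of them can be placed first.
Systematically extending each partial ordering one task at a time and counting, there are 4 complete orderings.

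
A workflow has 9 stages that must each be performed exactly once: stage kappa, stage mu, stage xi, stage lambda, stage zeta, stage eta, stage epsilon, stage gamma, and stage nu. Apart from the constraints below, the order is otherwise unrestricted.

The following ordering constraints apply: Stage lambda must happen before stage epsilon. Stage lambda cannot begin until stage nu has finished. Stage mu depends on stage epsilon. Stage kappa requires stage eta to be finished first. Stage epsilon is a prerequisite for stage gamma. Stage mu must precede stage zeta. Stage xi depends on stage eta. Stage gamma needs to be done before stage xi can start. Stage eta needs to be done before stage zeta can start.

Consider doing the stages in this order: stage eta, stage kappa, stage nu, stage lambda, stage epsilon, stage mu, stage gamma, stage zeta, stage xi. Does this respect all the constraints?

Going through the constraints one by one, each required predecessor appears earlier in the sequence than its dependent — e.g. stage eta (position 1) is before stage xi (position 9), as required.

Yes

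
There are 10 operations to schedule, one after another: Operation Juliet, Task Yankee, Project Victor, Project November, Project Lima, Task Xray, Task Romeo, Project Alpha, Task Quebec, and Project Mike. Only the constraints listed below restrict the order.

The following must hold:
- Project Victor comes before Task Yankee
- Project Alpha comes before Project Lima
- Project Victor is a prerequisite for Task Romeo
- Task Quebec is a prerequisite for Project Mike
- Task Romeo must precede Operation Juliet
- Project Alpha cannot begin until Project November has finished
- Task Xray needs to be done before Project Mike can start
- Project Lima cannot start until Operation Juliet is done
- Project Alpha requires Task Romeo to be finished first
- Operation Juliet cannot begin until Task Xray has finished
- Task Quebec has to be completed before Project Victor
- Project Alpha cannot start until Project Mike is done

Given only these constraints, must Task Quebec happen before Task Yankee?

Yes

Tracing the constraints gives a chain: Task Quebec → Project Victor → Task Yankee.
That forces Task Quebec before Task Yankee in every valid schedule.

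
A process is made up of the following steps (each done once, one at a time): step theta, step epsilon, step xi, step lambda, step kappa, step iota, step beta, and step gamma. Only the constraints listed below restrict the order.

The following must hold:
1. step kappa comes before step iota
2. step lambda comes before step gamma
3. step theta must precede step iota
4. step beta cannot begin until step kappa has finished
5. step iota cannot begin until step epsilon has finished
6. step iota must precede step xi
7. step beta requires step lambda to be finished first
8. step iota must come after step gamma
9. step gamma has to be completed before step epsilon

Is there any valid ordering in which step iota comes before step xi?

Every valid ordering already has step iota before step xi (the constraints require it), so in particular at least one does.

Yes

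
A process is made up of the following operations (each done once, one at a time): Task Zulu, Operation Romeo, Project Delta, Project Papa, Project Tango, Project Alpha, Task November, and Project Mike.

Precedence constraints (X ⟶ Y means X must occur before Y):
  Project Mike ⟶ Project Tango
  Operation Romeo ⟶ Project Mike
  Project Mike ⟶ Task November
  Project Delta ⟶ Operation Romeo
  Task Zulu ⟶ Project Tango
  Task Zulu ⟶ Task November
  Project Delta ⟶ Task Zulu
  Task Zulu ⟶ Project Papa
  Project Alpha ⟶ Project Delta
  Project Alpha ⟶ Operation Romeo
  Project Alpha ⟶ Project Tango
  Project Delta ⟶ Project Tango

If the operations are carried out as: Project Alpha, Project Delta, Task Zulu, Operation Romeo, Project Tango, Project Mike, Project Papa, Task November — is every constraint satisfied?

In the proposed order, Project Tango appears before Project Mike.
But one of the constraints requires Project Mike before Project Tango, so this ordering violates it.

No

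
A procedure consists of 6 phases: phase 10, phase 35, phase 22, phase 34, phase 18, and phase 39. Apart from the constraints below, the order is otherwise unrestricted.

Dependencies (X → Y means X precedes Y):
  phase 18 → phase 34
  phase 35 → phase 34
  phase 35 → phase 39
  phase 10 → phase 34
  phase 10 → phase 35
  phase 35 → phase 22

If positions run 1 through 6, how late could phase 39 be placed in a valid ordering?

No constraint forces any phase after phase 39, so it can be placed last, in position 6.

6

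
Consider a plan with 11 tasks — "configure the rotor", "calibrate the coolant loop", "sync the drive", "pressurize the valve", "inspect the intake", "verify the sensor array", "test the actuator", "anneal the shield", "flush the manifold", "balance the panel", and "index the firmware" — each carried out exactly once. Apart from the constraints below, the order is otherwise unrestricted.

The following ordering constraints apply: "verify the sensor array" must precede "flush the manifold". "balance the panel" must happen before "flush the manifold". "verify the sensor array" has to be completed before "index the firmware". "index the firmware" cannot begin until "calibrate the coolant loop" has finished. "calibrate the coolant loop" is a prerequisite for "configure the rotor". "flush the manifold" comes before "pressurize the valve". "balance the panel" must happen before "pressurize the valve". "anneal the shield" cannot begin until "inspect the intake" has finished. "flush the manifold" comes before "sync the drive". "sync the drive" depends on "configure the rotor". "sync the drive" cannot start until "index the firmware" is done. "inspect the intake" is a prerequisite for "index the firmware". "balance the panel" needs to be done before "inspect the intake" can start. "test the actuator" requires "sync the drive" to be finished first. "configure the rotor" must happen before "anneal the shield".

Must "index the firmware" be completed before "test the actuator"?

Yes

Tracing the constraints gives a chain: "index the firmware" → "sync the drive" → "test the actuator".
So "index the firmware" must precede "test the actuator" in any valid ordering.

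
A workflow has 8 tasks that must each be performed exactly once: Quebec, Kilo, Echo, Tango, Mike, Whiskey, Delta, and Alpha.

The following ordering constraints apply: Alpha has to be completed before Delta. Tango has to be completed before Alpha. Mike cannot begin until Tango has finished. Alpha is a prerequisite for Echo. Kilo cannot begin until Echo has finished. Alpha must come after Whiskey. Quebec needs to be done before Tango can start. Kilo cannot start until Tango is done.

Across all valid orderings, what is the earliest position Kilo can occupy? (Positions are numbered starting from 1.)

6

Every task that must precede Kilo has to come before it. Tracing all chains that end at Kilo, those tasks are: Quebec, Echo, Tango, Whiskey, Alpha — 5 in total.
With 5 mandatory predecessors, the earliest Kilo can sit is position 5+1 = 6, and placing just those 5 first achieves it.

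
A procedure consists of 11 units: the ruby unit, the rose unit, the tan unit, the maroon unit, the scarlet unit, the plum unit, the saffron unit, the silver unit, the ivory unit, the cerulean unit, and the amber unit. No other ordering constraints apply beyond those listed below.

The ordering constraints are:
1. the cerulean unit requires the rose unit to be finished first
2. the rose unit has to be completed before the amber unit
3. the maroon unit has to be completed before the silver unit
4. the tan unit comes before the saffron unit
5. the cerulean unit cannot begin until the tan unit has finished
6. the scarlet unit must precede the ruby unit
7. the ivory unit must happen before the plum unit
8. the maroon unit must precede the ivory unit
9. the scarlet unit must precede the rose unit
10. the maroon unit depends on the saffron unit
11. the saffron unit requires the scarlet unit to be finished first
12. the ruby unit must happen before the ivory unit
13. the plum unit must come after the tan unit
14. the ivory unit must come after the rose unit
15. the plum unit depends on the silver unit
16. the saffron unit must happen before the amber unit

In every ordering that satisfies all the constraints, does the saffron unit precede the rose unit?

No chain of constraints connects the saffron unit to the rose unit in either direction.
So the saffron unit can come before the rose unit or after — it is not forced.

No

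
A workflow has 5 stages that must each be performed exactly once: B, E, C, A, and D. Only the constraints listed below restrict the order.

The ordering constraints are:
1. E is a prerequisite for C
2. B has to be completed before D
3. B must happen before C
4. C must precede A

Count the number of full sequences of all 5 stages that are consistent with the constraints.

The stages with no prerequisites are B, E; any of them can be placed first.
Counting all ways to extend the partial order to a total order gives 7.

7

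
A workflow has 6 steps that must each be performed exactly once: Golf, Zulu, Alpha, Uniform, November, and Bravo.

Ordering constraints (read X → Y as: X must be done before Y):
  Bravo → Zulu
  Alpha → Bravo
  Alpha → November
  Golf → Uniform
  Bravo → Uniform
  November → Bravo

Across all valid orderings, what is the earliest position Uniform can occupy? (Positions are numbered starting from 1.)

5

The steps that are forced before Uniform, directly or transitively, are Golf, Alpha, November, Bravo. That's 4 steps.
So at minimum 4 steps come before Uniform, putting Uniform no earlier than position 5. That position is achievable by scheduling exactly those predecessors first.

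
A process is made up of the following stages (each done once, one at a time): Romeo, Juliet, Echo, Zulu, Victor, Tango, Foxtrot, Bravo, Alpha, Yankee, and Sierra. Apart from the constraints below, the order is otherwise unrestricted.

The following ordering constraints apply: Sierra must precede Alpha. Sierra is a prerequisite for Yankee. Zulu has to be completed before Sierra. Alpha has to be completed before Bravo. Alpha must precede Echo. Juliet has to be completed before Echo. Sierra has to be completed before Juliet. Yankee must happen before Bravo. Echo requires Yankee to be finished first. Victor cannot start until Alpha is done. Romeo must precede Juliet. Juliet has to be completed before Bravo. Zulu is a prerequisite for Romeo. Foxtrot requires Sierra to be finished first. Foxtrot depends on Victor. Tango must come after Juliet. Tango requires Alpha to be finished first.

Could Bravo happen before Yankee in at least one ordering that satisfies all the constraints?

Following Yankee → Bravo, Yankee must precede Bravo in every valid ordering.
Hence Bravo can never be scheduled before Yankee.

No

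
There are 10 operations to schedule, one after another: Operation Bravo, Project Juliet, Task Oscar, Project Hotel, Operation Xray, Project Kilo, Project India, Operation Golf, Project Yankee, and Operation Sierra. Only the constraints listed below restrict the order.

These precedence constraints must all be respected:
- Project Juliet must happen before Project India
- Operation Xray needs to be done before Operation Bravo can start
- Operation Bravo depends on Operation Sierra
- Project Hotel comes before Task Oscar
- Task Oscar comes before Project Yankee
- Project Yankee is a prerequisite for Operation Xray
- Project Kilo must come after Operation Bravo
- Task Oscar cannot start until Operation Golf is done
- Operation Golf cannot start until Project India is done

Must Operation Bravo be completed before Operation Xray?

No

There is a chain Operation Xray → Operation Bravo, which puts Operation Xray before Operation Bravo.
So Operation Bravo never precedes Operation Xray.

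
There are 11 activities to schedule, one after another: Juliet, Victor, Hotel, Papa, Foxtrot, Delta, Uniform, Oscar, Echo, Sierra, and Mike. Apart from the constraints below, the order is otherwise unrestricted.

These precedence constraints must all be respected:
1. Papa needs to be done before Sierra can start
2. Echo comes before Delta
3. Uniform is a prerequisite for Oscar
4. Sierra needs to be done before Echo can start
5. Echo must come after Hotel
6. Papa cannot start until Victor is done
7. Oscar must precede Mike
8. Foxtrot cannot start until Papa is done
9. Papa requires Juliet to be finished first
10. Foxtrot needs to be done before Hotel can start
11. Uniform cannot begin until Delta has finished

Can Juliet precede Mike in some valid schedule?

Juliet is actually forced before Mike by the constraints, so certainly some valid ordering has Juliet first.

Yes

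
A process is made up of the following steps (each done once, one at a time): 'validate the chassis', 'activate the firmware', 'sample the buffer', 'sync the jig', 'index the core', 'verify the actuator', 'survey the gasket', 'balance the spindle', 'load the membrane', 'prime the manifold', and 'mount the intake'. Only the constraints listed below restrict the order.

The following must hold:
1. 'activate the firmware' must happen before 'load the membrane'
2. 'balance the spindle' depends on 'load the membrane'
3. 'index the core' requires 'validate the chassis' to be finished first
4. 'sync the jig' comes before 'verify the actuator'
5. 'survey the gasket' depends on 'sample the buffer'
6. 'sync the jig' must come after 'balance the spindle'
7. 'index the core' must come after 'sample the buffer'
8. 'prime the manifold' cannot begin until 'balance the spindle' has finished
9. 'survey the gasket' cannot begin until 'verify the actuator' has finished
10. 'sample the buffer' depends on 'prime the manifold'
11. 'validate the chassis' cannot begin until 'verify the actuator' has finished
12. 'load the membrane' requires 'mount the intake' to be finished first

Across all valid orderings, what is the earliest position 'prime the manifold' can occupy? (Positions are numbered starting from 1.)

5

The steps that are forced before 'prime the manifold', directly or transitively, are 'activate the firmware', 'balance the spindle', 'load the membrane', 'mount the intake'. That's 4 steps.
So at minimum 4 steps come before 'prime the manifold', putting 'prime the manifold' no earlier than position 5. That position is achievable by scheduling exactly those predecessors first.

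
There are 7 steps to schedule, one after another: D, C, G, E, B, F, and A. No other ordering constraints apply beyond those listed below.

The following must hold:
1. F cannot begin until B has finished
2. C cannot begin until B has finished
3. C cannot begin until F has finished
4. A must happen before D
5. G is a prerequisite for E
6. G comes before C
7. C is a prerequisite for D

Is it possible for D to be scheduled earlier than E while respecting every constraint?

No chain of constraints runs from E to D, so E is not required to come first.
So a valid ordering placing D earlier than E exists.

Yes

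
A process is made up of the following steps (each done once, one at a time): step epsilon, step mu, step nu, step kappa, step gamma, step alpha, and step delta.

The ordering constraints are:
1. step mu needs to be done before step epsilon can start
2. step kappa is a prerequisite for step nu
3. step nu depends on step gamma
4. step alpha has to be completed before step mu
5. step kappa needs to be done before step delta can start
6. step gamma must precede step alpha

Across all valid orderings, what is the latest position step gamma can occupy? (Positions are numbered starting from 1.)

3

The steps that are forced after step gamma, directly or by a chain of constraints, are step epsilon, step mu, step nu, step alpha. That's 4 steps.
So at least 4 steps follow step gamma, putting step gamma no later than position 3. That position is achievable by scheduling everything else first.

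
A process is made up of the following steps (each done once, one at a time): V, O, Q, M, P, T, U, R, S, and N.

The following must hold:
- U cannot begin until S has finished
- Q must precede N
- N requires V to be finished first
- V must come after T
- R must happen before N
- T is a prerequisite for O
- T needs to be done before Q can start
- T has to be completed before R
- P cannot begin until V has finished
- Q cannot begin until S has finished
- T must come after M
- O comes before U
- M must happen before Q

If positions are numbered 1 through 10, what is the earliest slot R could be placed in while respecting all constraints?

3

Every step that must precede R has to come before it. Tracing all chains that end at R, those steps are: M, T — 2 in total.
So at minimum 2 steps come before R, putting R no earlier than position 3. That position is achievable by scheduling exactly those predecessors first.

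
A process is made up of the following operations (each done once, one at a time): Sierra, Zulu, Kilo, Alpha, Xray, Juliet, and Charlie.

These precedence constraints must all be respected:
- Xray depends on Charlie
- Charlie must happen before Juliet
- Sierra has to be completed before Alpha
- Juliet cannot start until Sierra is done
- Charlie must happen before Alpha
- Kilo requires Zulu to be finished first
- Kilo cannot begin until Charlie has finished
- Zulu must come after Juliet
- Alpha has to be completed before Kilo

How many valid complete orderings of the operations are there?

33

The operations with no prerequisites are Sierra, Charlie; any of them can be placed first.
Systematically extending each partial ordering one operation at a time and counting, there are 33 complete orderings.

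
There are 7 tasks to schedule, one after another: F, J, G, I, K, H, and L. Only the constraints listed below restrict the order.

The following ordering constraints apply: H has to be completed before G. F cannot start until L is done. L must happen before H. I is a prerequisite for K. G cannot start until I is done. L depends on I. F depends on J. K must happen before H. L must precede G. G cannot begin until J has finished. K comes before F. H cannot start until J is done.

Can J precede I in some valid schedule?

Yes

No chain of constraints runs from I to J, so I is not required to come first.
That means at least one valid schedule has J before I.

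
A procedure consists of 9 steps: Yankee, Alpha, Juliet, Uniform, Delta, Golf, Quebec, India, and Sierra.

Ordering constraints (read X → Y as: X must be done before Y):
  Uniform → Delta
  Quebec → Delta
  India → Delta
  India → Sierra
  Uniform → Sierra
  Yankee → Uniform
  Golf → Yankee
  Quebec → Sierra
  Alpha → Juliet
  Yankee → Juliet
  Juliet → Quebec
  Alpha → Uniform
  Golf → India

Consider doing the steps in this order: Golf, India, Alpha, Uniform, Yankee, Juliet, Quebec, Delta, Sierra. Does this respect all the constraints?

In the proposed order, Uniform appears before Yankee.
But one of the constraints requires Yankee before Uniform, so this ordering violates it.

No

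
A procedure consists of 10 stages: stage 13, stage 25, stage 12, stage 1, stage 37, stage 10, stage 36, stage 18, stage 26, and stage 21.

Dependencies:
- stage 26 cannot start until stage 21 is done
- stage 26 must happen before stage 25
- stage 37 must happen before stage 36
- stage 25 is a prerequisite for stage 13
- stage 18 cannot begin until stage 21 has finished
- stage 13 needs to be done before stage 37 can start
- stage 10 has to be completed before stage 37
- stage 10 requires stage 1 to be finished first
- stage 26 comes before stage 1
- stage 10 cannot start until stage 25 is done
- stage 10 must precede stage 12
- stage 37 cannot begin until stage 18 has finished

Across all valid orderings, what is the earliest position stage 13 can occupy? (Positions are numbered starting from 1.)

4

The stages that are forced before stage 13, directly or transitively, are stage 25, stage 26, stage 21. That's 3 stages.
With 3 mandatory predecessors, the earliest stage 13 can sit is position 3+1 = 4, and placing just those 3 first achieves it.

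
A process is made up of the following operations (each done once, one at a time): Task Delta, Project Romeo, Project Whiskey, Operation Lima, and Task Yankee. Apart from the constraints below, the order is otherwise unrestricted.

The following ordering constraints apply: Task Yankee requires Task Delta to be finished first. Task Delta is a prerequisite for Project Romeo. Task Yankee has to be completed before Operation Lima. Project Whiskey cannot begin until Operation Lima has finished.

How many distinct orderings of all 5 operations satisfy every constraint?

4

Only Task Delta has no prerequisites, so it must go first.
Enumerating by repeatedly choosing an available operation (one whose prerequisites are all placed) gives 4 distinct complete orderings.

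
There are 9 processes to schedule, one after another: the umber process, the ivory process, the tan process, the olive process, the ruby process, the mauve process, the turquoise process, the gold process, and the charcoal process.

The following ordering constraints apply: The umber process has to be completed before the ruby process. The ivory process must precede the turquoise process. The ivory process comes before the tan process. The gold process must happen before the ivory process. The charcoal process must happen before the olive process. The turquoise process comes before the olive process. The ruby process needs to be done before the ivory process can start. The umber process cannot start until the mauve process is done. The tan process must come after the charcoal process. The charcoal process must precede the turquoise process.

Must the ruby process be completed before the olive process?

Chaining the stated constraints: the ruby process → the ivory process → the turquoise process → the olive process.
Hence the ruby process necessarily comes before the olive process.

Yes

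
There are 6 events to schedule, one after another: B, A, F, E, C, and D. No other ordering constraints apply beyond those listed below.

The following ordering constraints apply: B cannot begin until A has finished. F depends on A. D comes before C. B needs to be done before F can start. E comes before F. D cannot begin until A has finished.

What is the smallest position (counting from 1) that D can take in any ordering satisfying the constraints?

2

The only event forced before D (directly or transitively) is A.
So at minimum 1 event comes before D, putting D no earlier than position 2. That position is achievable by scheduling exactly that predecessor first.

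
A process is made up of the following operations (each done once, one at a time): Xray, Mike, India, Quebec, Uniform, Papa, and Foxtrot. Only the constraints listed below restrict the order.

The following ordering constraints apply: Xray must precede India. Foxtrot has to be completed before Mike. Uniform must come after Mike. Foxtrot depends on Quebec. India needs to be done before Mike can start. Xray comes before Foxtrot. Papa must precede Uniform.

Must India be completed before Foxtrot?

No chain of constraints connects India to Foxtrot in either direction.
So India can come before Foxtrot or after — it is not forced.

No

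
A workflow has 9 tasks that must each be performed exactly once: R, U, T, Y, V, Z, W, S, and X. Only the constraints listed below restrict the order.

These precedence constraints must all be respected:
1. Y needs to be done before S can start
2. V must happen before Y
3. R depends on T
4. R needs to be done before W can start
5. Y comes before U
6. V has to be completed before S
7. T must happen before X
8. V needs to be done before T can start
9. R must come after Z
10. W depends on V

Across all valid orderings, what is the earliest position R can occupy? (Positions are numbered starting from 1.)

4

The tasks that are forced before R, directly or transitively, are T, V, Z. That's 3 tasks.
So at minimum 3 tasks come before R, putting R no earlier than position 4. That position is achievable by scheduling exactly those predecessors first.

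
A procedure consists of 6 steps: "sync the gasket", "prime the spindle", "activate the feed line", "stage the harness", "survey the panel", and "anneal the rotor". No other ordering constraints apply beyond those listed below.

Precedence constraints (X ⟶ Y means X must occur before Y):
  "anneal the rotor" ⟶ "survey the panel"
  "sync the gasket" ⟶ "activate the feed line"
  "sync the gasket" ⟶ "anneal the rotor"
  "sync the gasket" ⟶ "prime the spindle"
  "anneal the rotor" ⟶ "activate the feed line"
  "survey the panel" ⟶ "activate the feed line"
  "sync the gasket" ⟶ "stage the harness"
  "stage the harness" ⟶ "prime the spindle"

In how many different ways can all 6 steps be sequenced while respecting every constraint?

Only "sync the gasket" has no prerequisites, so it must go first.
Enumerating by repeatedly choosing an available step (one whose prerequisites are all placed) gives 10 distinct complete orderings.

10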